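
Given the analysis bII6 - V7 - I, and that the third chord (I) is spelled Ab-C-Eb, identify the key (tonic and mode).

The chord Ab is a major triad rooted on Ab; its label is I.
If Ab is scale degree 1 and the mode makes that degree carry a major triad, the tonic is Ab and the mode is major.

Ab major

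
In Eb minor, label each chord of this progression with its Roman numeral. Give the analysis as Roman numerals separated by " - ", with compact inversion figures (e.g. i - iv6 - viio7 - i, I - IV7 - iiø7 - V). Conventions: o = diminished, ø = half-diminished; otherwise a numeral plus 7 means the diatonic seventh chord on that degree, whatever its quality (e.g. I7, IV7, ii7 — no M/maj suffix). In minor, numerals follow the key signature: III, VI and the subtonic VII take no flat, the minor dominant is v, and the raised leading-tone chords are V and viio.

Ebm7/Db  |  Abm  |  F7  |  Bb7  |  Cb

i42 - iv - V7/V - V7 - VI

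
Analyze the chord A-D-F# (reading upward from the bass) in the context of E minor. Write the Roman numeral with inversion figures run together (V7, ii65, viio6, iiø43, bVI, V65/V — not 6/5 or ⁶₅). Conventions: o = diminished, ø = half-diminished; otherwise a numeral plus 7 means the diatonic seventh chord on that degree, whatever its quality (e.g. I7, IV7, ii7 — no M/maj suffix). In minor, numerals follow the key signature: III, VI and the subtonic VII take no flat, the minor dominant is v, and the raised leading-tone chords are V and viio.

The pitches D-F#-A form a major triad rooted on D.
D is scale degree 7 in E minor, and a major triad on that degree is written VII.
With A in the bass the chord is in second inversion, so the figured bass is 64.

VII64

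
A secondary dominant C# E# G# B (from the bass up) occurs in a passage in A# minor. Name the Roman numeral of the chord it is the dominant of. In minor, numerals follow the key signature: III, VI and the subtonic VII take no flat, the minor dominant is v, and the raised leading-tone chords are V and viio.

VI

The chord is a dominant seventh chord on C#.
A dominant resolves down a perfect fifth: C# → F#. In A# minor, F# is scale degree 6, i.e. VI.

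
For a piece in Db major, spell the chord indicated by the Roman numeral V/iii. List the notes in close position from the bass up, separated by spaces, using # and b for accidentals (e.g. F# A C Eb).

C E G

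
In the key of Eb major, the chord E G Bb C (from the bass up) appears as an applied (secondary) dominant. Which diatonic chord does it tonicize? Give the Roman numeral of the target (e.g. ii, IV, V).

The chord is a dominant seventh chord on C.
A dominant resolves down a perfect fifth: C → F. In Eb major, F is scale degree 2, i.e. ii.

ii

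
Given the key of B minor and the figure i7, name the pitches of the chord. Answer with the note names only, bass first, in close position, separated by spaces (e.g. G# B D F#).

In B minor, the first degree is B, and the diatonic chord built there is a minor seventh chord.
Stacking thirds from B gives B-D-F#-A.

B D F# A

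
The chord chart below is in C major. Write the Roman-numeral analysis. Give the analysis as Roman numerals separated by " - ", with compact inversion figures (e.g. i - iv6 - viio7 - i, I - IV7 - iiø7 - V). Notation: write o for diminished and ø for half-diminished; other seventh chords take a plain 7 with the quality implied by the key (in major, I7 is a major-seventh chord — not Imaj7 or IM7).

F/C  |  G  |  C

IV64 - V - I

F/C has root F, degree 4 in C major, so IV64.
G: root G is the dominant; major triad there is V.
C: root C is the tonic; major triad there is I.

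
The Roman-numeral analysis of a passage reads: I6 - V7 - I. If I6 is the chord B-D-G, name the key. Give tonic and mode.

G major

The anchor chord is a major triad on G, labeled I6.
If G is scale degree 1 and the mode makes that degree carry a major triad, the tonic is G and the mode is major.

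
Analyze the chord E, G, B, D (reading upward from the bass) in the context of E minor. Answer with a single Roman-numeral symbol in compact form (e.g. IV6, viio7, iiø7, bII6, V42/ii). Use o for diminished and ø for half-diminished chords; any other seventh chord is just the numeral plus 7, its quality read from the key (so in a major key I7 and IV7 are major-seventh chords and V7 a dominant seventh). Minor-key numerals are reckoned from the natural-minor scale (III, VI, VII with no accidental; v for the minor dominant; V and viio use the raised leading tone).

Stacked in thirds the chord is E-G-B-D: a minor seventh chord on E.
In E minor, E is the tonic; the diatonic minor seventh chord there is i7.

i7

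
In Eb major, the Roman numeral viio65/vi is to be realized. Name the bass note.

The applied chord viio65/vi is rooted on B: B-D-F-Ab.
The figure 65 means first inversion — the third is in the bass.

D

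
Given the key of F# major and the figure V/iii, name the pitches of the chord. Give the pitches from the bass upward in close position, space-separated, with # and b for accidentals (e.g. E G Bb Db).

The slash means an applied dominant: we want the dominant of iii. In F# major, iii is A# minor, and its dominant is built on E#.
Building a major triad on E# gives E#-G##-B#.

E# G## B#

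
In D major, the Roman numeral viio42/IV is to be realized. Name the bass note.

Eb

The applied chord viio42/IV is rooted on F#: F#-A-C-Eb.
The figure 42 means third inversion — the seventh is in the bass.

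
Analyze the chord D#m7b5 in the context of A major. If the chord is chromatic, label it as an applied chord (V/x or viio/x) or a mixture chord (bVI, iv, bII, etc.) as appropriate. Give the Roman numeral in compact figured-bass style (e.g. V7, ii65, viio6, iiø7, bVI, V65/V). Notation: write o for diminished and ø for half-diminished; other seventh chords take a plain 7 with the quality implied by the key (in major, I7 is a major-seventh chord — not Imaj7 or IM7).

Stacked in thirds the chord is D#-F#-A-C#: a half-diminished seventh chord on D#.
D# sits a half step below E (V in A major); a diminished chord there is the applied leading-tone chord of V.

viiø7/V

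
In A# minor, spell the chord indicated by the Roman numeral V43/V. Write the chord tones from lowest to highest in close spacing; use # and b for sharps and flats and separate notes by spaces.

F## A# B# D##

V43/V is a secondary dominant — the dominant seventh of V. V in A# minor is E#, so the applied chord's root is B#, a perfect fifth above.
Building a dominant seventh chord on B# gives B#-D##-F##-A#.
The figured bass 43 indicates second inversion, placing the fifth (F##) in the bass: F##-A#-B#-D##.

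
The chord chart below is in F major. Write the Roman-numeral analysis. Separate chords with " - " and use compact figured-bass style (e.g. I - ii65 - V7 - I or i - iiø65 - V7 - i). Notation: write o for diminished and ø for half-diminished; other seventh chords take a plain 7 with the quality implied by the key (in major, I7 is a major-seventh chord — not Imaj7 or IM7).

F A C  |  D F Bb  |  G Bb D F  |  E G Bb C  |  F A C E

I - IV6 - ii7 - V65 - I7

F-A-C: root F is the tonic; major triad there is I.
D-F-Bb: major triad on Bb = scale degree 4 → IV6.
G-Bb-D-F has root G, degree 2 in F major, so ii7.
E-G-Bb-C: dominant seventh chord on C = scale degree 5 → V65.
F-A-C-E: major seventh chord on F = scale degree 1 → I7.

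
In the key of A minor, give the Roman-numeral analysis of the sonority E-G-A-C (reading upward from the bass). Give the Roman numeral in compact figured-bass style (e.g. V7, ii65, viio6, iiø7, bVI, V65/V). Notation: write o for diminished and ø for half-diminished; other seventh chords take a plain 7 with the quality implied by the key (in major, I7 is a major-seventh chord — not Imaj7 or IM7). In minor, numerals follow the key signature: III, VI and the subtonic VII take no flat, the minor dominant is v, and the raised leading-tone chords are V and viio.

Stacked in thirds the chord is A-C-E-G: a minor seventh chord on A.
In A minor, A is the tonic; the diatonic minor seventh chord there is i7.
With E in the bass the chord is in second inversion, so the figured bass is 43.

i43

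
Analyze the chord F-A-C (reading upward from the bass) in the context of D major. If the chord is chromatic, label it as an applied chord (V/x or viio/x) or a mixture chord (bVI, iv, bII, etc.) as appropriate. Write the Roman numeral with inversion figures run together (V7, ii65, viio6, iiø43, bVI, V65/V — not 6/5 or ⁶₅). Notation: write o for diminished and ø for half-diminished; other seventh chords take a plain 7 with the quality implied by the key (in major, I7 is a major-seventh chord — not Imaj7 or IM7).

Stacked in thirds the chord is F-A-C: a major triad on F.
F is the lowered third degree of D major (diatonic 3 would be F#). This is a major triad on the lowered third degree, borrowed from the parallel minor.

bIII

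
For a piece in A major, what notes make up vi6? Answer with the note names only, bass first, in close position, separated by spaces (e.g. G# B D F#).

A C# F#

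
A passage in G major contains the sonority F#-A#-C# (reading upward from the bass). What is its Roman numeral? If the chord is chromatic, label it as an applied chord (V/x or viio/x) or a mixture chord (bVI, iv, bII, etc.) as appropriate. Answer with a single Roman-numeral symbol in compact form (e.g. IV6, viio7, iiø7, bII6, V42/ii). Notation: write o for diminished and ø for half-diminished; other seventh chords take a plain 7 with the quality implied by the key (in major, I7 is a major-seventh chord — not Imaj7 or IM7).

V/iii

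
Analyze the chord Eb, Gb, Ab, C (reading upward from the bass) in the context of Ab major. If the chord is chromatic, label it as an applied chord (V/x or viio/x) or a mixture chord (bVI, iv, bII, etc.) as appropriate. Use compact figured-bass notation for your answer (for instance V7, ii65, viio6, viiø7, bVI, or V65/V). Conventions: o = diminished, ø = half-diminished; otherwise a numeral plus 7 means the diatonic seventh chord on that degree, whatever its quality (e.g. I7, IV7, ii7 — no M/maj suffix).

V43/IV

Stacked in thirds the chord is Ab-C-Eb-Gb: a dominant seventh chord on Ab.
Ab is not a diatonic chord root with this quality in Ab major, but it lies a perfect fifth above Db (IV), so the chord functions as an applied dominant of IV.
With Eb in the bass the chord is in second inversion, so the figured bass is 43.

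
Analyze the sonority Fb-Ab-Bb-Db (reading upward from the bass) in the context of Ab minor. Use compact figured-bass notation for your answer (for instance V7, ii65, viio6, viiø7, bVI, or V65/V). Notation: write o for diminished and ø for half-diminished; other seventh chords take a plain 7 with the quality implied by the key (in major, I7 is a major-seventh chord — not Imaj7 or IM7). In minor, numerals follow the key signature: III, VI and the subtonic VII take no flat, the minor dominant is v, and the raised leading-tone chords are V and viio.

The pitches Bb-Db-Fb-Ab form a half-diminished seventh chord rooted on Bb.
In Ab minor, Bb is the supertonic; the diatonic half-diminished seventh chord there is iiø7.
With Fb in the bass the chord is in second inversion, so the figured bass is 43.

iiø43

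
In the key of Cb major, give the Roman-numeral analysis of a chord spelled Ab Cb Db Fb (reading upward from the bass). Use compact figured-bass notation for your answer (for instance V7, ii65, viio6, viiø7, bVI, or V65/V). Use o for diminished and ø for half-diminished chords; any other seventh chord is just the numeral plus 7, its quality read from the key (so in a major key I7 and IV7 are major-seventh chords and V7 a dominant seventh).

ii43

The pitches Db-Fb-Ab-Cb form a minor seventh chord rooted on Db.
In Cb major, Db is the supertonic; the diatonic minor seventh chord there is ii7.
With Ab in the bass the chord is in second inversion, so the figured bass is 43.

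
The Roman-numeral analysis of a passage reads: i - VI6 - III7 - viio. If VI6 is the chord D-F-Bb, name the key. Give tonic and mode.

VI6 is given as D-F-Bb — a major triad with root Bb.
If Bb is scale degree 6 and the mode makes that degree carry a major triad, the tonic is D and the mode is minor.

D minor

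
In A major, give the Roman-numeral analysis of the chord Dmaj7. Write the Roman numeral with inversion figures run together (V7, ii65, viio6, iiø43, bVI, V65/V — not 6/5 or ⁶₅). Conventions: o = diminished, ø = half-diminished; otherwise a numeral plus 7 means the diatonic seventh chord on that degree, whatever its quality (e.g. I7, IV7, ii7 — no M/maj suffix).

IV7

The pitches D-F#-A-C# form a major seventh chord rooted on D.
In A major, D is the subdominant; the diatonic major seventh chord there is IV7.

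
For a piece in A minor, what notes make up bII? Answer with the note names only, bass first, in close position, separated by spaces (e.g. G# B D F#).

bII is the Neapolitan chord — a major triad on the lowered second degree. In A minor that root is Bb.
So the chord is Bb-D-F, a major triad.

Bb D F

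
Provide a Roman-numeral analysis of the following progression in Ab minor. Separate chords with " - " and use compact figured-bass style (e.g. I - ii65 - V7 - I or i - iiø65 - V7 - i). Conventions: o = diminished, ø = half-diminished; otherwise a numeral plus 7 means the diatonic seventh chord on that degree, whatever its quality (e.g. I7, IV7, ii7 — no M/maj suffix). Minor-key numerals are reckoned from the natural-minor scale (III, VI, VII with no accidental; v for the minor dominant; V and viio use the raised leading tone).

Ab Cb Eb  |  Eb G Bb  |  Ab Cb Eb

Ab-Cb-Eb: minor triad on Ab = scale degree 1 → i.
Eb-G-Bb: major triad on Eb = scale degree 5 → V.
Ab-Cb-Eb: minor triad on Ab = scale degree 1 → i.

i - V - i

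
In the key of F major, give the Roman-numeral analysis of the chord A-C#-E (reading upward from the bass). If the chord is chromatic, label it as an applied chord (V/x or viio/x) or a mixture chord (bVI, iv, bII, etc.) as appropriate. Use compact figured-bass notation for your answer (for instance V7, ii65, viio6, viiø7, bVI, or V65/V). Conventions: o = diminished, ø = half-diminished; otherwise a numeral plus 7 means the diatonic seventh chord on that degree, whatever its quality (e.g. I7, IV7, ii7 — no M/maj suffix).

The pitches A-C#-E form a major triad rooted on A.
A is not a diatonic chord root with this quality in F major, but it lies a perfect fifth above D (vi), so the chord functions as an applied dominant of vi.

V/vi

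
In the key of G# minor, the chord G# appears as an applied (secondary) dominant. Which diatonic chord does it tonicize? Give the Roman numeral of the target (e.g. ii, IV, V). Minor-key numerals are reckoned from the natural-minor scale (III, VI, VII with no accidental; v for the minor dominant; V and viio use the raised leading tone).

The chord is a major triad on G#.
A dominant resolves down a perfect fifth: G# → C#. In G# minor, C# is scale degree 4, i.e. iv.

iv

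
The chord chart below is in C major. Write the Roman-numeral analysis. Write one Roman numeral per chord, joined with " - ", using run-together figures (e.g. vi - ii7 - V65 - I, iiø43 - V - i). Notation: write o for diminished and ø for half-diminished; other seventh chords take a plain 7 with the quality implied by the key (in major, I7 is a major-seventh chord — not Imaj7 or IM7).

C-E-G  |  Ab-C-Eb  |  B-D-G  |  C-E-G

C-E-G: root C is the tonic; major triad there is I.
Ab-C-Eb: major triad on Ab — chromatic; bVI (borrowed from the parallel minor).
B-D-G: major triad on G = scale degree 5 → V6.
C-E-G: major triad on C = scale degree 1 → I.

I - bVI - V6 - I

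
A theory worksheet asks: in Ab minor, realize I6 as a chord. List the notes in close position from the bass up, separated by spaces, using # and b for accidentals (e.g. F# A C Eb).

C Eb Ab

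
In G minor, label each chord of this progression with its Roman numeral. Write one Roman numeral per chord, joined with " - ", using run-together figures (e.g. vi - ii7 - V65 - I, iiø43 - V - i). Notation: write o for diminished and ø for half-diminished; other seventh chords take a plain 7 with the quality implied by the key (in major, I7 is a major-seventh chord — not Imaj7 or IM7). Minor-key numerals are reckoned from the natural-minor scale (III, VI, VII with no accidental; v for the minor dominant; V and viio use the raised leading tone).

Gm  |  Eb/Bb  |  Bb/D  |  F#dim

i - VI64 - III6 - viio

Gm has root G, degree 1 in G minor, so i.
Eb/Bb has root Eb, degree 6 in G minor, so VI64.
Bb/D: root Bb is the mediant; major triad there is III6.
F#dim: root F# is the leading tone; diminished triad there is viio.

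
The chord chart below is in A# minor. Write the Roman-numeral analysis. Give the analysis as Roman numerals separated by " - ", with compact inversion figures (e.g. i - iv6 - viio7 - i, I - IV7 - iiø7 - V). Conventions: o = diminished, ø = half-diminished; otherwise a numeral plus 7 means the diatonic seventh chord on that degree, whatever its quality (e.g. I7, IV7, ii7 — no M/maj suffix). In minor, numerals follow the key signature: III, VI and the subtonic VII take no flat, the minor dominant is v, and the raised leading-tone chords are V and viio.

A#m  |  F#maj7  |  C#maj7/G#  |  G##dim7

i - VI7 - III43 - viio7

A#m: minor triad on A# = scale degree 1 → i.
F#maj7 has root F#, degree 6 in A# minor, so VI7.
C#maj7/G#: major seventh chord on C# = scale degree 3 → III43.
G##dim7 has root G##, degree 7 in A# minor, so viio7.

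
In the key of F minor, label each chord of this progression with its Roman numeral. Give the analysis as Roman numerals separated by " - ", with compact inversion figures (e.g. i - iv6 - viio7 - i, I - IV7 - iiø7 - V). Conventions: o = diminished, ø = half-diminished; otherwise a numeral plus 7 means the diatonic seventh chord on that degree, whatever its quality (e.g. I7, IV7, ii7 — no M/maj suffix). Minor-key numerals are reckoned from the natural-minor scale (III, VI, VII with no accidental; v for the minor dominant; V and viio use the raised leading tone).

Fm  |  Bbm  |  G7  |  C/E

i - iv - V7/V - V6

Fm has root F, degree 1 in F minor, so i.
Bbm has root Bb, degree 4 in F minor, so iv.
G7 is the secondary dominant of V (dominant seventh chord on G): V7/V.
C/E: root C is the dominant; major triad there is V6.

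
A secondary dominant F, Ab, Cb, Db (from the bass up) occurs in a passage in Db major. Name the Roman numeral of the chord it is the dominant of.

IV

The chord is a dominant seventh chord on Db.
A dominant resolves down a perfect fifth: Db → Gb. In Db major, Gb is scale degree 4, i.e. IV.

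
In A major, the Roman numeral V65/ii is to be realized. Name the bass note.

A#

The applied chord V65/ii is rooted on F#: F#-A#-C#-E.
The figure 65 means first inversion — the third is in the bass.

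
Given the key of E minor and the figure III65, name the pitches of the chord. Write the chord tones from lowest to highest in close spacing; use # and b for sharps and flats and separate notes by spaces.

B D F# G

The numeral's case and figure indicate a major seventh chord. In E minor its root, the mediant, is G.
Stacking thirds from G gives G-B-D-F#.
With the 65 figure the chord is in first inversion; from the bass B upward in close position it reads B-D-F#-G.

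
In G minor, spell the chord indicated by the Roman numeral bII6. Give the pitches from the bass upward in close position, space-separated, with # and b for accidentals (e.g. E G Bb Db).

C Eb Ab

Scale degree 2 in G minor is A; lowering it a half step gives Ab. bII6 is the Neapolitan sixth — a major triad on the lowered second degree, here in its customary first inversion.
So the chord is Ab-C-Eb.
The figured bass 6 indicates first inversion, placing the third (C) in the bass: C-Eb-Ab.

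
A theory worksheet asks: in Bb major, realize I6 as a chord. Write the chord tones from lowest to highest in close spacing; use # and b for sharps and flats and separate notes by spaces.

The numeral's case and figure indicate a major triad. In Bb major its root, scale degree 1, is Bb.
Stacking thirds from Bb gives Bb-D-F.
The figured bass 6 indicates first inversion, placing the third (D) in the bass: D-F-Bb.

D F Bb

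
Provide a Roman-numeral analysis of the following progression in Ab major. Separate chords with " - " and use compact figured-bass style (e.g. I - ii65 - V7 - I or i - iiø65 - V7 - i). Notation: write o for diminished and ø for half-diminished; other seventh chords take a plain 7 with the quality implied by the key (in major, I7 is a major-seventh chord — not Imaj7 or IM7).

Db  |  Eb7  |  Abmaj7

Db: major triad on Db = scale degree 4 → IV.
Eb7: dominant seventh chord on Eb = scale degree 5 → V7.
Abmaj7: major seventh chord on Ab = scale degree 1 → I7.

IV - V7 - I7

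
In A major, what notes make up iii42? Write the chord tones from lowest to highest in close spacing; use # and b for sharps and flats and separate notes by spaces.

In A major, scale degree 3 is C#, and the diatonic chord built there is a minor seventh chord.
That chord is spelled C#-E-G#-B.
The figured bass 42 indicates third inversion, placing the seventh (B) in the bass: B-C#-E-G#.

B C# E G#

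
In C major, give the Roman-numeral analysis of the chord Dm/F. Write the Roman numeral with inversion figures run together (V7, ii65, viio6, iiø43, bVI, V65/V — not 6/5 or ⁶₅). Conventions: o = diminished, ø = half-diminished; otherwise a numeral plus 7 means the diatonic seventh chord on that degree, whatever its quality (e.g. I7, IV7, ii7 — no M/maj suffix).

ii6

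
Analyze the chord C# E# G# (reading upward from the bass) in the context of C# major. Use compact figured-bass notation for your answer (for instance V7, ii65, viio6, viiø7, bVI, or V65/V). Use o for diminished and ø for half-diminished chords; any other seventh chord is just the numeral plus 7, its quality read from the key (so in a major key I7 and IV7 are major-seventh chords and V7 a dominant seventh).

I

Stacked in thirds the chord is C#-E#-G#: a major triad on C#.
C# is scale degree 1 in C# major, and a major triad on that degree is written I.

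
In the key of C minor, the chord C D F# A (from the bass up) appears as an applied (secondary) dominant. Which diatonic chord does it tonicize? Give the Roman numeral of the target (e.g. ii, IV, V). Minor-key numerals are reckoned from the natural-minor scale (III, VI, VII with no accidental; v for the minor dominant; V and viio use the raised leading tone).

V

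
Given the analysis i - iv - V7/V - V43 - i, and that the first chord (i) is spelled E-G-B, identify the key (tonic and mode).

E minor

The anchor chord is a minor triad on E, labeled i.
If E is scale degree 1 and the mode makes that degree carry a minor triad, the tonic is E and the mode is minor.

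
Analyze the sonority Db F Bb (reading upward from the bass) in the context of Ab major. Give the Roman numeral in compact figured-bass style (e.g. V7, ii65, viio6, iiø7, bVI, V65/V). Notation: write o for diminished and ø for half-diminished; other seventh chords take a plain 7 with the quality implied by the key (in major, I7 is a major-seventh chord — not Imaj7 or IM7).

ii6

The pitches Bb-Db-F form a minor triad rooted on Bb.
Bb is scale degree 2 in Ab major, and a minor triad on that degree is written ii.
With Db in the bass the chord is in first inversion, so the figured bass is 6.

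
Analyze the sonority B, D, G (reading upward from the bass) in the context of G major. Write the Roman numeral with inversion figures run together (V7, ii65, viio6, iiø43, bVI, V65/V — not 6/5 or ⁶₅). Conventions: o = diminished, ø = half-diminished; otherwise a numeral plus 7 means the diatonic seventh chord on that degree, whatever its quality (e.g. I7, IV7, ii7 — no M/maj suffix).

I6

The pitches G-B-D form a major triad rooted on G.
G is scale degree 1 in G major, and a major triad on that degree is written I.
With B in the bass the chord is in first inversion, so the figured bass is 6.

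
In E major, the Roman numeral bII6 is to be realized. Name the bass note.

A

bII in E major has root F; the chord is F-A-C.
The figure 6 means first inversion — the third is in the bass.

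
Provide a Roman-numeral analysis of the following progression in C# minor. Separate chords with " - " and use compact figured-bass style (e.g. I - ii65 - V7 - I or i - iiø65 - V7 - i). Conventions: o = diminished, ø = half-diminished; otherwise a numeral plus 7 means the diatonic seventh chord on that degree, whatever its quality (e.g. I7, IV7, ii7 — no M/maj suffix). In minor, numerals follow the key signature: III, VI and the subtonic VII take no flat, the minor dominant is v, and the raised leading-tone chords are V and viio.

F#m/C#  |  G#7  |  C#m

iv64 - V7 - i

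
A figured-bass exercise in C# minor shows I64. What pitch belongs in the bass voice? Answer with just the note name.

I in C# minor has root C#; the chord is C#-E#-G#.
The figure 64 means second inversion — the fifth is in the bass.

G#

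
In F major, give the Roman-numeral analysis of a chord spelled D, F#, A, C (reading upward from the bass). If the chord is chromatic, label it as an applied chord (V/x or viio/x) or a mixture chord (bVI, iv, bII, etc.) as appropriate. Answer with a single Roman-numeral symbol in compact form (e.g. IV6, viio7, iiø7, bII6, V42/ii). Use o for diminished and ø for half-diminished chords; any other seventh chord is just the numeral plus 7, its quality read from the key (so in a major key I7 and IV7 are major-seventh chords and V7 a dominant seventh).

V7/ii

Stacked in thirds the chord is D-F#-A-C: a dominant seventh chord on D.
D is not a diatonic chord root with this quality in F major, but it lies a perfect fifth above G (ii), so the chord functions as an applied dominant of ii.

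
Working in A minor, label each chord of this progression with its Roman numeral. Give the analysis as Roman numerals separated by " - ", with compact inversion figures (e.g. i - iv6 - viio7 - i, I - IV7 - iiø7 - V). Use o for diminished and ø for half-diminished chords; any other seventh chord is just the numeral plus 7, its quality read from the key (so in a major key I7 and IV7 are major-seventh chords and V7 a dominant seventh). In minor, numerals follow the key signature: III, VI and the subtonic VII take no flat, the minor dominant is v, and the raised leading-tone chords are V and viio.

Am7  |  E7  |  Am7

i7 - V7 - i7

Am7: root A is the tonic; minor seventh chord there is i7.
E7: root E is the dominant; dominant seventh chord there is V7.
Am7 has root A, degree 1 in A minor, so i7.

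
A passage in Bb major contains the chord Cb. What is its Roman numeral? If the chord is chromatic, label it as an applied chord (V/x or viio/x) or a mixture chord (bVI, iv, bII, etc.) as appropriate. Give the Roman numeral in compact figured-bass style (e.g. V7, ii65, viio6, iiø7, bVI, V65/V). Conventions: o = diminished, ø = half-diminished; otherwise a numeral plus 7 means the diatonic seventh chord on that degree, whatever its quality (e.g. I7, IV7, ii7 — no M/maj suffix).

Stacked in thirds the chord is Cb-Eb-Gb: a major triad on Cb.
Cb is the lowered second degree of Bb major (diatonic 2 would be C). This is the Neapolitan chord — a major triad on the lowered second degree.

bII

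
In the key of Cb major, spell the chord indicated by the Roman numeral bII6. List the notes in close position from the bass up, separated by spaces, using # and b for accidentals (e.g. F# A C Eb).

Fb Abb Dbb

Scale degree 2 in Cb major is Db; lowering it a half step gives Dbb. bII6 is the Neapolitan sixth — a major triad on the lowered second degree, here in its customary first inversion.
So the chord is Dbb-Fb-Abb.
With the 6 figure the chord is in first inversion; from the bass Fb upward in close position it reads Fb-Abb-Dbb.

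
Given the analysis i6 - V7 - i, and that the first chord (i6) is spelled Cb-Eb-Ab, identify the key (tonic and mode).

The chord Abm/Cb is a minor triad rooted on Ab; its label is i6.
If Ab is scale degree 1 and the mode makes that degree carry a minor triad, the tonic is Ab and the mode is minor.

Ab minor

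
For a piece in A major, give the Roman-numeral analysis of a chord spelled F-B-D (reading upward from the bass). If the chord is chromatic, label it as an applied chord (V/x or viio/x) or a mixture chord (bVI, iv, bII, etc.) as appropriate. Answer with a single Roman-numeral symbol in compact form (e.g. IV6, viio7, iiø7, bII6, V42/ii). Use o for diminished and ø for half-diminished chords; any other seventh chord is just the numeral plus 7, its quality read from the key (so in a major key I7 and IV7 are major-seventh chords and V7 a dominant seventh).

iio64

Stacked in thirds the chord is B-D-F: a diminished triad on B.
B is the second degree of A major. This is the diminished supertonic triad, borrowed from the parallel minor.
With F in the bass the chord is in second inversion, so the figured bass is 64.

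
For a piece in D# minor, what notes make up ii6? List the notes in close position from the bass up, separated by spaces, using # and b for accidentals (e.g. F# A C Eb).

G# B# E#

ii6 is the minor supertonic, borrowed from the parallel major (the Dorian ii). In D# minor that root is E#.
So the chord is E#-G#-B#, a minor triad.
With the 6 figure the chord is in first inversion; from the bass G# upward in close position it reads G#-B#-E#.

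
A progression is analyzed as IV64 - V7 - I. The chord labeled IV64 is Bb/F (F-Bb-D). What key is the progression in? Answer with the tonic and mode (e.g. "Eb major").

IV64 is given as F-Bb-D — a major triad with root Bb.
If Bb is scale degree 4 and the mode makes that degree carry a major triad, the tonic is F and the mode is major.

F major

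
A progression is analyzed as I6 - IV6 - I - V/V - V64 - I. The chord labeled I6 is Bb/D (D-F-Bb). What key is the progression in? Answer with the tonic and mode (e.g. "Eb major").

Bb major

The anchor chord is a major triad on Bb, labeled I6.
If Bb is scale degree 1 and the mode makes that degree carry a major triad, the tonic is Bb and the mode is major.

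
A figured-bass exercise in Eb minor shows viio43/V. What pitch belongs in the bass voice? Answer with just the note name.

Eb

The applied chord viio43/V is rooted on A: A-C-Eb-Gb.
The figure 43 means second inversion — the fifth is in the bass.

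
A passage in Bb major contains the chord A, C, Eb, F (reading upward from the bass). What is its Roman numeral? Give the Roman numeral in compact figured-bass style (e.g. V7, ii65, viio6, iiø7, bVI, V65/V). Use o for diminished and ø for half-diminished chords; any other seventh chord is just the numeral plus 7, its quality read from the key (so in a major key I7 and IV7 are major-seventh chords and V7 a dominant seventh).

The pitches F-A-C-Eb form a dominant seventh chord rooted on F.
F is scale degree 5 in Bb major, and a dominant seventh chord on that degree is written V7.
With A in the bass the chord is in first inversion, so the figured bass is 65.

V65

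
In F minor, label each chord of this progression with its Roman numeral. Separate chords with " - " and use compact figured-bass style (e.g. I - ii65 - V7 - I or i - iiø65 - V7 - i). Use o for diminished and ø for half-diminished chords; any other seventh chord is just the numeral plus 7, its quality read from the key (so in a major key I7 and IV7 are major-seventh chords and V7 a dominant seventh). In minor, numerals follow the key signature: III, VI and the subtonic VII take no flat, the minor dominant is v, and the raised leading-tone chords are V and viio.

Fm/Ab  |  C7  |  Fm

i6 - V7 - i

Fm/Ab: minor triad on F = scale degree 1 → i6.
C7 has root C, degree 5 in F minor, so V7.
Fm has root F, degree 1 in F minor, so i.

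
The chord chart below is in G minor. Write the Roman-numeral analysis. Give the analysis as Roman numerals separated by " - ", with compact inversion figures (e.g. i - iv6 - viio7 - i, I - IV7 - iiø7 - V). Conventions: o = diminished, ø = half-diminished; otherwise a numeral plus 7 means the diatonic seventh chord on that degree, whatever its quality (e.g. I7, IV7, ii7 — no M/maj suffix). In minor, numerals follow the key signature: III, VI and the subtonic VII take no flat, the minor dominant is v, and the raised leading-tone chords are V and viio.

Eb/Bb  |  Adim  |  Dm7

VI64 - iio - v7

Eb/Bb has root Eb, degree 6 in G minor, so VI64.
Adim: diminished triad on A = scale degree 2 → iio.
Dm7 has root D, degree 5 in G minor, so v7.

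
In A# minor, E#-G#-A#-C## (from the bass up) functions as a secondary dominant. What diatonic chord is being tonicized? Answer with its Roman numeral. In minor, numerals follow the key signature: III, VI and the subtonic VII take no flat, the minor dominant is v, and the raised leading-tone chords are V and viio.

The chord is a dominant seventh chord on A#.
A dominant resolves down a perfect fifth: A# → D#. In A# minor, D# is scale degree 4, i.e. iv.

iv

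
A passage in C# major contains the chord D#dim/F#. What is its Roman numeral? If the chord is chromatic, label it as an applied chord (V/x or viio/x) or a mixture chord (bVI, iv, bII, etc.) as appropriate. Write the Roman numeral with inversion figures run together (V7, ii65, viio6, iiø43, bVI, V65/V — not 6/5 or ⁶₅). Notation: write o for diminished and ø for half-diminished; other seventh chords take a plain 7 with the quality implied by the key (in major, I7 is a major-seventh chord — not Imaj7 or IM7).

iio6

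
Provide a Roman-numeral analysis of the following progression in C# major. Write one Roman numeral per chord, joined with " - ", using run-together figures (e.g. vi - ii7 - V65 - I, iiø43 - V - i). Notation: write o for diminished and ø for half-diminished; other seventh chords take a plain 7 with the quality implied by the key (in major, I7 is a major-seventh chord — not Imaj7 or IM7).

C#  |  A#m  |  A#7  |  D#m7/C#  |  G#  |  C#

I - vi - V7/ii - ii42 - V - I

C#: root C# is the tonic; major triad there is I.
A#m has root A#, degree 6 in C# major, so vi.
A#7: a dominant seventh chord on A#, the applied dominant of ii → V7/ii.
D#m7/C#: root D# is the supertonic; minor seventh chord there is ii42.
G#: root G# is the dominant; major triad there is V.
C#: root C# is the tonic; major triad there is I.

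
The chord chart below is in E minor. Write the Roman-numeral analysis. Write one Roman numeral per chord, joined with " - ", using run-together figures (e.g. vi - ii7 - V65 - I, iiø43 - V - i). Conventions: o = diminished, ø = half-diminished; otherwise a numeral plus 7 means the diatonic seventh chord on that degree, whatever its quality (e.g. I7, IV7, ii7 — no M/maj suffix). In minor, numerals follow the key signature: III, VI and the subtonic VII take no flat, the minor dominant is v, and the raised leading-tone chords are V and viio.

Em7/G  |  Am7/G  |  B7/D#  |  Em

i65 - iv42 - V65 - i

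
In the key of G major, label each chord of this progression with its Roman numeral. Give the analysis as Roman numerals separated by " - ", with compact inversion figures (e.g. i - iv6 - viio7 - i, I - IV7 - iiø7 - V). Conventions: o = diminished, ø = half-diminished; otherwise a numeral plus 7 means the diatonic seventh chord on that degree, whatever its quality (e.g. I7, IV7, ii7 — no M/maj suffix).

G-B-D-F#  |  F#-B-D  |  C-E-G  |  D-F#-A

G-B-D-F#: root G is the tonic; major seventh chord there is I7.
F#-B-D has root B, degree 3 in G major, so iii64.
C-E-G: root C is the subdominant; major triad there is IV.
D-F#-A has root D, degree 5 in G major, so V.

I7 - iii64 - IV - V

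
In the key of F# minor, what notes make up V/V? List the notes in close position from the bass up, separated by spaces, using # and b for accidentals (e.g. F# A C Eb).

G# B# D#

The slash means an applied dominant: we want the dominant of V. In F# minor, V is C# major, and its dominant is built on G#.
Building a major triad on G# gives G#-B#-D#.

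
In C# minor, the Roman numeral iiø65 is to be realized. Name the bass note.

iiø in C# minor has root D#; the chord is D#-F#-A-C#.
The figure 65 means first inversion — the third is in the bass.

F#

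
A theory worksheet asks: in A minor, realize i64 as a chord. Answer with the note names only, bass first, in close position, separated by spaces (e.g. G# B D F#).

E A C

In A minor, the first degree is A, and the diatonic chord built there is a minor triad.
That chord is spelled A-C-E.
With the 64 figure the chord is in second inversion; from the bass E upward in close position it reads E-A-C.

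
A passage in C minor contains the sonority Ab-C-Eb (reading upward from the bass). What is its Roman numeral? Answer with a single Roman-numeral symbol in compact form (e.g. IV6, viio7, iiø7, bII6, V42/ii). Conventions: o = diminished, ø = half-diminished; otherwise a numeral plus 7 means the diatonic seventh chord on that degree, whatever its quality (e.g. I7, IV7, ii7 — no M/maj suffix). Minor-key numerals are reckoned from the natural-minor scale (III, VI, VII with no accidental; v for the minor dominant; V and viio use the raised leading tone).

VI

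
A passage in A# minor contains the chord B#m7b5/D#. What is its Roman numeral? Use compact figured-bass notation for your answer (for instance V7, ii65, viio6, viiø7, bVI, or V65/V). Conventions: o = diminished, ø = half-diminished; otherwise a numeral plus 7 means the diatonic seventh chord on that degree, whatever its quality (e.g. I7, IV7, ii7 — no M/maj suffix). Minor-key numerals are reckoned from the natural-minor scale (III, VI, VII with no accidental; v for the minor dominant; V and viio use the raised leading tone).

The pitches B#-D#-F#-A# form a half-diminished seventh chord rooted on B#.
B# is scale degree 2 in A# minor, and a half-diminished seventh chord on that degree is written iiø7.
With D# in the bass the chord is in first inversion, so the figured bass is 65.

iiø65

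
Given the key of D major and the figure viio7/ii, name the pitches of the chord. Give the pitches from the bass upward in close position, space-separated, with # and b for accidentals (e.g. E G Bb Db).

The slash marks an applied leading-tone chord: viio of ii. In D major, ii is E, so the leading tone to it is D#, a half step below.
Building a fully diminished seventh chord on D# gives D#-F#-A-C.

D# F# A C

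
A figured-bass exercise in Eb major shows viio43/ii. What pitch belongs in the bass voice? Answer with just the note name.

Bb

The applied chord viio43/ii is rooted on E: E-G-Bb-Db.
The figure 43 means second inversion — the fifth is in the bass.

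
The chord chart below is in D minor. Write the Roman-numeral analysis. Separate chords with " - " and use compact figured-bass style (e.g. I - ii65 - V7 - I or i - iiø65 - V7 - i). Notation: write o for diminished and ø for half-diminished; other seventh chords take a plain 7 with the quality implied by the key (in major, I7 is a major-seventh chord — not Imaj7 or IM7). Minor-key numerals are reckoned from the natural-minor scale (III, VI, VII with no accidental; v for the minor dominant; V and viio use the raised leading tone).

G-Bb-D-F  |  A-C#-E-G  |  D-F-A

iv7 - V7 - i

G-Bb-D-F has root G, degree 4 in D minor, so iv7.
A-C#-E-G: root A is the dominant; dominant seventh chord there is V7.
D-F-A has root D, degree 1 in D minor, so i.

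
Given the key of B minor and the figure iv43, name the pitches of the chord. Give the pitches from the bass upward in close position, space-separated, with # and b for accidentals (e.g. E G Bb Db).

B D E G

The numeral's case and figure indicate a minor seventh chord. In B minor its root, the fourth degree, is E.
Stacking thirds from E gives E-G-B-D.
With the 43 figure the chord is in second inversion; from the bass B upward in close position it reads B-D-E-G.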